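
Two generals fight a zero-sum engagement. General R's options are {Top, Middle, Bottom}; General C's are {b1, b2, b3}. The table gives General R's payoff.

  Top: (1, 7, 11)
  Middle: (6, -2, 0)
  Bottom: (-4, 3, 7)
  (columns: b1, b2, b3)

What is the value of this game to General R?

22/7

Row minima: Top → 1, Middle → -2, Bottom → -4; maximin = 1.
Column maxima: b1 → 6, b2 → 7, b3 → 11; minimax = 6.
1 ≠ 6, so there is no saddle point; optimal play is mixed.
Bottom is strictly dominated by Top, so General R never plays it.
b3 is strictly dominated by b2 (it gives General R strictly more in every row), so General C never plays it.
On the remaining 2×2 (Top, Middle vs b1, b2):
Let General R play Top with probability p. Expected payoff against b1: 1p + 6(1−p) = −5p + 6; against b2: 7p + (-2)(1−p) = 9p − 2.
Setting these equal: −5p + 6 = 9p − 2 ⇒ −14p = -8 ⇒ p = 4/7, and the value is (-5)·(4/7) + 6 = 22/7.
For General C: with q = P(b1), equating Top's and Middle's payoffs gives −6q + 7 = 8q − 2 ⇒ q = 9/14.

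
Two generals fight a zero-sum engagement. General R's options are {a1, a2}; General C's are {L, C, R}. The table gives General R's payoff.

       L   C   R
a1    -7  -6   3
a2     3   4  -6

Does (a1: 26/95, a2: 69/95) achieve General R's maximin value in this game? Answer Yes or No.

Against L this mix gives (26/95)·(-7) + (69/95)·3 = 5/19.
Against C this mix gives (26/95)·(-6) + (69/95)·4 = 24/19.
Against R this mix gives (26/95)·3 + (69/95)·(-6) = -336/95.
General C will play R, holding General R to -336/95. Shifting weight toward the row that does better against R would raise this floor (the equalizing mix achieves -33/19 against both R and L), so the proposed strategy is not optimal.

No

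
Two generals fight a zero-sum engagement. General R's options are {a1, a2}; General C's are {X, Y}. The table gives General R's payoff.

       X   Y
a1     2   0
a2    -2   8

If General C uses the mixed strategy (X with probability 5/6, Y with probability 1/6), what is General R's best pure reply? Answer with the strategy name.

Expected payoff of a1: (5/6)·2 + (1/6)·0 = 5/3.
Expected payoff of a2: (5/6)·(-2) + (1/6)·8 = -1/3.
The largest is 5/3, so General R's best response is a1.

a1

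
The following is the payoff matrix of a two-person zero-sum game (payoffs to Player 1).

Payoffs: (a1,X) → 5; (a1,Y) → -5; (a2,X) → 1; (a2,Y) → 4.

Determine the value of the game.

25/13

Row minima: a1 → -5, a2 → 1; maximin = 1.
Column maxima: X → 5, Y → 4; minimax = 4.
1 ≠ 4, so there is no saddle point; optimal play is mixed.
Let Player 1 play a1 with probability p. Expected payoff against X: 5p + 1(1−p) = 4p + 1; against Y: (-5)p + 4(1−p) = −9p + 4.
Setting these equal: 4p + 1 = −9p + 4 ⇒ 13p = 3 ⇒ p = 3/13, and the value is (4)·(3/13) + 1 = 25/13.
For Player 2: with q = P(X), equating a1's and a2's payoffs gives 10q − 5 = −3q + 4 ⇒ q = 9/13.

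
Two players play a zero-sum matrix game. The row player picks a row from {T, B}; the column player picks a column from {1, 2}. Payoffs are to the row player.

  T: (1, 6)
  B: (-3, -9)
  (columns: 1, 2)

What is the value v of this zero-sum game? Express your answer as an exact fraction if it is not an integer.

Row minima: T → 1, B → -9; maximin = 1.
Column maxima: 1 → 1, 2 → 6; minimax = 1.
Since maximin = minimax = 1, there is a saddle point and the value is 1.

1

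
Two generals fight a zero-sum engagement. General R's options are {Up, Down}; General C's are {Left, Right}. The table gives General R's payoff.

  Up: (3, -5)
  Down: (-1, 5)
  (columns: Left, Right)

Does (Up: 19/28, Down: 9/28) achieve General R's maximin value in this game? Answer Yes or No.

No

Against Left this mix gives (19/28)·3 + (9/28)·(-1) = 12/7.
Against Right this mix gives (19/28)·(-5) + (9/28)·5 = -25/14.
General C will play Right, holding General R to -25/14. Shifting weight toward the row that does better against Right would raise this floor (the equalizing mix achieves 5/7 against both Right and Left), so the proposed strategy is not optimal.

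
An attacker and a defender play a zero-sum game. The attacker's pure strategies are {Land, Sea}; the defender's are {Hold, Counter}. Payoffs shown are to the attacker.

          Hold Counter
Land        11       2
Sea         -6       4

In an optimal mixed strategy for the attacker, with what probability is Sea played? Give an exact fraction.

Row minima: Land → 2, Sea → -6; maximin = 2.
Column maxima: Hold → 11, Counter → 4; minimax = 4.
2 ≠ 4, so there is no saddle point; optimal play is mixed.
Let the attacker play Land with probability p. Expected payoff against Hold: 11p + (-6)(1−p) = 17p − 6; against Counter: 2p + 4(1−p) = −2p + 4.
Setting these equal: 17p − 6 = −2p + 4 ⇒ 19p = 10 ⇒ p = 10/19, and the value is (17)·(10/19) − 6 = 56/19.
For the defender: with q = P(Hold), equating Land's and Sea's payoffs gives 9q + 2 = −10q + 4 ⇒ q = 2/19.

9/19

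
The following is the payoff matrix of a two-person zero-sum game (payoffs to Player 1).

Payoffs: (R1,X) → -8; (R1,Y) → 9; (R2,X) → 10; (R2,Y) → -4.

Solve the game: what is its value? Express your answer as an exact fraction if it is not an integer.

58/31

Row minima: R1 → -8, R2 → -4; maximin = -4.
Column maxima: X → 10, Y → 9; minimax = 9.
-4 ≠ 9, so there is no saddle point; optimal play is mixed.
Let Player 1 play R1 with probability p. Expected payoff against X: (-8)p + 10(1−p) = −18p + 10; against Y: 9p + (-4)(1−p) = 13p − 4.
Setting these equal: −18p + 10 = 13p − 4 ⇒ −31p = -14 ⇒ p = 14/31, and the value is (-18)·(14/31) + 10 = 58/31.
For Player 2: with q = P(X), equating R1's and R2's payoffs gives −17q + 9 = 14q − 4 ⇒ q = 13/31.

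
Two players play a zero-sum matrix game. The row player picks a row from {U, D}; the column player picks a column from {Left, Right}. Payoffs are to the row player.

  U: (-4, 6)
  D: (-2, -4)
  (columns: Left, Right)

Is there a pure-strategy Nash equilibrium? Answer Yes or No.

No

Row minima: U → -4, D → -4; maximin = -4.
Column maxima: Left → -2, Right → 6; minimax = -2.
-4 ≠ -2, so no pure-strategy equilibrium exists.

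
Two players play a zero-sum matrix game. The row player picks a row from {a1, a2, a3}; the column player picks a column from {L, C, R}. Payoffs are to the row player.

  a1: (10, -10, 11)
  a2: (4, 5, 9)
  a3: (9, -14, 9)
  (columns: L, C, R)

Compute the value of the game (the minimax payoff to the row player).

Row minima: a1 → -10, a2 → 4, a3 → -14; maximin = 4.
Column maxima: L → 10, C → 5, R → 11; minimax = 5.
4 ≠ 5, so there is no saddle point; optimal play is mixed.
a3 is strictly dominated by a1, so the row player never plays it.
With a3 eliminated, R is strictly dominated by L (it gives the row player strictly more in every remaining row), so the column player never plays it.
On the remaining 2×2 (a1, a2 vs L, C):
Let the row player play a1 with probability p. Expected payoff against L: 10p + 4(1−p) = 6p + 4; against C: (-10)p + 5(1−p) = −15p + 5.
Setting these equal: 6p + 4 = −15p + 5 ⇒ 21p = 1 ⇒ p = 1/21, and the value is (6)·(1/21) + 4 = 30/7.
For the column player: with q = P(L), equating a1's and a2's payoffs gives 20q − 10 = −q + 5 ⇒ q = 5/7.

30/7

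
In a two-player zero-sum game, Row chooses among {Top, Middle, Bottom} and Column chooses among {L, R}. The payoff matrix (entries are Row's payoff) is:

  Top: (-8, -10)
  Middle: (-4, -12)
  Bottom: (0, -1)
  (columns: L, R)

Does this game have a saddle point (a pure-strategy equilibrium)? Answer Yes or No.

Yes

Row minima: Top → -10, Middle → -12, Bottom → -1; maximin = -1.
Column maxima: L → 0, R → -1; minimax = -1.
maximin = minimax = -1, so a saddle point exists.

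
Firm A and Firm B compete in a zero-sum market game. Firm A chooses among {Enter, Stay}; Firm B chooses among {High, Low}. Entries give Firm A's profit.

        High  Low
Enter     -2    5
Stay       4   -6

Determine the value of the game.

Row minima: Enter → -2, Stay → -6; maximin = -2.
Column maxima: High → 4, Low → 5; minimax = 4.
-2 ≠ 4, so there is no saddle point; optimal play is mixed.
Let Firm A play Enter with probability p. Expected payoff against High: (-2)p + 4(1−p) = −6p + 4; against Low: 5p + (-6)(1−p) = 11p − 6.
Setting these equal: −6p + 4 = 11p − 6 ⇒ −17p = -10 ⇒ p = 10/17, and the value is (-6)·(10/17) + 4 = 8/17.
For Firm B: with q = P(High), equating Enter's and Stay's payoffs gives −7q + 5 = 10q − 6 ⇒ q = 11/17.

8/17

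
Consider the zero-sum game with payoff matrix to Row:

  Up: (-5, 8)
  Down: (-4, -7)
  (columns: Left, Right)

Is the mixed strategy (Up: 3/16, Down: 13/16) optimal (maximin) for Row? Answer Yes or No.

Against Left this mix gives (3/16)·(-5) + (13/16)·(-4) = -67/16.
Against Right this mix gives (3/16)·8 + (13/16)·(-7) = -67/16.
All of Column's active replies (Left, Right) yield -67/16, and no column does worse for Row. The mix makes Column indifferent and guarantees -67/16, so it is optimal.

Yes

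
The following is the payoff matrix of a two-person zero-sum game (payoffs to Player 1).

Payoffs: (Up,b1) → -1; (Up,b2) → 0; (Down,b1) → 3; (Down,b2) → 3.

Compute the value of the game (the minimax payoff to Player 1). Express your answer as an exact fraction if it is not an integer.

3

Row minima: Up → -1, Down → 3; maximin = 3.
Column maxima: b1 → 3, b2 → 3; minimax = 3.
Since maximin = minimax = 3, there is a saddle point and the value is 3.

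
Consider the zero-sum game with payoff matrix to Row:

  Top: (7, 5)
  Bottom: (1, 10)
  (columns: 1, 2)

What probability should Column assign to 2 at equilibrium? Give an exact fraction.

Row minima: Top → 5, Bottom → 1; maximin = 5.
Column maxima: 1 → 7, 2 → 10; minimax = 7.
5 ≠ 7, so there is no saddle point; optimal play is mixed.
Let Row play Top with probability p. Expected payoff against 1: 7p + 1(1−p) = 6p + 1; against 2: 5p + 10(1−p) = −5p + 10.
Setting these equal: 6p + 1 = −5p + 10 ⇒ 11p = 9 ⇒ p = 9/11, and the value is (6)·(9/11) + 1 = 65/11.
For Column: with q = P(1), equating Top's and Bottom's payoffs gives 2q + 5 = −9q + 10 ⇒ q = 5/11.

6/11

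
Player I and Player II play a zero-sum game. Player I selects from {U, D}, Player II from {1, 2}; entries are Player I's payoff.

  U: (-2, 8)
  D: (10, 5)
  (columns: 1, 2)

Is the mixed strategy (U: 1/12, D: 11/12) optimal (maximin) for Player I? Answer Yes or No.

No

Against 1 this mix gives (1/12)·(-2) + (11/12)·10 = 9.
Against 2 this mix gives (1/12)·8 + (11/12)·5 = 21/4.
Player II will play 2, holding Player I to 21/4. Shifting weight toward the row that does better against 2 would raise this floor (the equalizing mix achieves 6 against both 2 and 1), so the proposed strategy is not optimal.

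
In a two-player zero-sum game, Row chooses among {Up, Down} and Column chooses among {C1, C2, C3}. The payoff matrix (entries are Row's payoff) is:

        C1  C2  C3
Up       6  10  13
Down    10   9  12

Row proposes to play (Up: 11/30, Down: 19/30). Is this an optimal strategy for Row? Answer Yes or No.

No

Against C1 this mix gives (11/30)·6 + (19/30)·10 = 128/15.
Against C2 this mix gives (11/30)·10 + (19/30)·9 = 281/30.
Against C3 this mix gives (11/30)·13 + (19/30)·12 = 371/30.
Column will play C1, holding Row to 128/15. Shifting weight toward the row that does better against C1 would raise this floor (the equalizing mix achieves 46/5 against both C1 and C2), so the proposed strategy is not optimal.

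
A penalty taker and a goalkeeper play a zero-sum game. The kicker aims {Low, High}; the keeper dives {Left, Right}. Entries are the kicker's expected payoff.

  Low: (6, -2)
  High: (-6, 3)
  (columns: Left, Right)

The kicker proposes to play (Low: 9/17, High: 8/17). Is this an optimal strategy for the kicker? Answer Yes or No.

Yes

Against Left this mix gives (9/17)·6 + (8/17)·(-6) = 6/17.
Against Right this mix gives (9/17)·(-2) + (8/17)·3 = 6/17.
All of the keeper's active replies (Left, Right) yield 6/17, and no column does worse for the kicker. The mix makes the keeper indifferent and guarantees 6/17, so it is optimal.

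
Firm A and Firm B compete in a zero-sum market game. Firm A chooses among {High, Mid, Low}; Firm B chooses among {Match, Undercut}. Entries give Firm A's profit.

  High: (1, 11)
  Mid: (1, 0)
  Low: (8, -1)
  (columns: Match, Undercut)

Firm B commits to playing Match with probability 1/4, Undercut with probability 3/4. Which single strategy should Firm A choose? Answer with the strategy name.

Expected payoff of High: (1/4)·1 + (3/4)·11 = 17/2.
Expected payoff of Mid: (1/4)·1 + (3/4)·0 = 1/4.
Expected payoff of Low: (1/4)·8 + (3/4)·(-1) = 5/4.
The largest is 17/2, so Firm A's best response is High.

High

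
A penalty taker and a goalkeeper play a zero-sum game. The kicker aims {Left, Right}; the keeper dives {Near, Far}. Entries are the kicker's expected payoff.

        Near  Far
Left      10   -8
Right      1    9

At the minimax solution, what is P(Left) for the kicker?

4/13

Row minima: Left → -8, Right → 1; maximin = 1.
Column maxima: Near → 10, Far → 9; minimax = 9.
1 ≠ 9, so there is no saddle point; optimal play is mixed.
Let the kicker play Left with probability p. Expected payoff against Near: 10p + 1(1−p) = 9p + 1; against Far: (-8)p + 9(1−p) = −17p + 9.
Setting these equal: 9p + 1 = −17p + 9 ⇒ 26p = 8 ⇒ p = 4/13, and the value is (9)·(4/13) + 1 = 49/13.
For the keeper: with q = P(Near), equating Left's and Right's payoffs gives 18q − 8 = −8q + 9 ⇒ q = 17/26.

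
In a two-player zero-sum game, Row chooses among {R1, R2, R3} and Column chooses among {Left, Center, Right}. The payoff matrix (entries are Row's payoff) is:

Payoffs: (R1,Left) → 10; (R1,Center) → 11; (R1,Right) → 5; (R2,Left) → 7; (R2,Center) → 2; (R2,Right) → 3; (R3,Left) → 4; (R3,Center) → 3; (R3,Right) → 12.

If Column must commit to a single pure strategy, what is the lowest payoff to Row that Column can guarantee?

Column maxima: Left → 10, Center → 11, Right → 12.
The smallest of these is 10.

10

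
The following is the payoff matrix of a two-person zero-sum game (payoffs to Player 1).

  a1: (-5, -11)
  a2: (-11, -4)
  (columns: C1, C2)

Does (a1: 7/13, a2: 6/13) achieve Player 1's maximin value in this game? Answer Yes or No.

Yes

Against C1 this mix gives (7/13)·(-5) + (6/13)·(-11) = -101/13.
Against C2 this mix gives (7/13)·(-11) + (6/13)·(-4) = -101/13.
All of Player 2's active replies (C1, C2) yield -101/13, and no column does worse for Player 1. The mix makes Player 2 indifferent and guarantees -101/13, so it is optimal.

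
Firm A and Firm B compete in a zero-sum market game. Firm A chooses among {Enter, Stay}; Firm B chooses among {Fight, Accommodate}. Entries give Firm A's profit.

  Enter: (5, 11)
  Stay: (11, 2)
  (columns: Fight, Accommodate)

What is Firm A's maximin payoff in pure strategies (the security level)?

5

Row minima: Enter → 5, Stay → 2.
The best of these is 5.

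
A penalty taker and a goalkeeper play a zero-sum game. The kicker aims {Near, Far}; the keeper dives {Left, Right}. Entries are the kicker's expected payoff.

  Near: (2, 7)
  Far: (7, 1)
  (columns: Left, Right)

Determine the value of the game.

47/11

Row minima: Near → 2, Far → 1; maximin = 2.
Column maxima: Left → 7, Right → 7; minimax = 7.
2 ≠ 7, so there is no saddle point; optimal play is mixed.
Let the kicker play Near with probability p. Expected payoff against Left: 2p + 7(1−p) = −5p + 7; against Right: 7p + 1(1−p) = 6p + 1.
Setting these equal: −5p + 7 = 6p + 1 ⇒ −11p = -6 ⇒ p = 6/11, and the value is (-5)·(6/11) + 7 = 47/11.
For the keeper: with q = P(Left), equating Near's and Far's payoffs gives −5q + 7 = 6q + 1 ⇒ q = 6/11.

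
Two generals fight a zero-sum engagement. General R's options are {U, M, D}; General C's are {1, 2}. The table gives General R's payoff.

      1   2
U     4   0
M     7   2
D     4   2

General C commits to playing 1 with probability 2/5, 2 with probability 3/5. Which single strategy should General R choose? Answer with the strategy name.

Expected payoff of U: (2/5)·4 + (3/5)·0 = 8/5.
Expected payoff of M: (2/5)·7 + (3/5)·2 = 4.
Expected payoff of D: (2/5)·4 + (3/5)·2 = 14/5.
The largest is 4, so General R's best response is M.

M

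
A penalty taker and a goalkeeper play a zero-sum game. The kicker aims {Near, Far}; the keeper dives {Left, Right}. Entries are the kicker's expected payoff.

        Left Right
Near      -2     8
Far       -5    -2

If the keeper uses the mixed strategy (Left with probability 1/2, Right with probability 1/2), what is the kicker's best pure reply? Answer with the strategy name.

Near

Expected payoff of Near: (1/2)·(-2) + (1/2)·8 = 3.
Expected payoff of Far: (1/2)·(-5) + (1/2)·(-2) = -7/2.
The largest is 3, so the kicker's best response is Near.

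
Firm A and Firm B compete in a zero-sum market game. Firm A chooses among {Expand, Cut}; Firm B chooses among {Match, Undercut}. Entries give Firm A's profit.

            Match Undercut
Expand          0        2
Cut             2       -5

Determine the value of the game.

Row minima: Expand → 0, Cut → -5; maximin = 0.
Column maxima: Match → 2, Undercut → 2; minimax = 2.
0 ≠ 2, so there is no saddle point; optimal play is mixed.
Let Firm A play Expand with probability p. Expected payoff against Match: 0p + 2(1−p) = −2p + 2; against Undercut: 2p + (-5)(1−p) = 7p − 5.
Setting these equal: −2p + 2 = 7p − 5 ⇒ −9p = -7 ⇒ p = 7/9, and the value is (-2)·(7/9) + 2 = 4/9.
For Firm B: with q = P(Match), equating Expand's and Cut's payoffs gives −2q + 2 = 7q − 5 ⇒ q = 7/9.

4/9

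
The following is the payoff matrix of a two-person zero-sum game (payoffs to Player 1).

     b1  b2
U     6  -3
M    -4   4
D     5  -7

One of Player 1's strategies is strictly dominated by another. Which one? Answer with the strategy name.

D

U gives a strictly higher payoff than D against every column: 6 > 5, -3 > -7.
So D is strictly dominated and Player 1 never plays it.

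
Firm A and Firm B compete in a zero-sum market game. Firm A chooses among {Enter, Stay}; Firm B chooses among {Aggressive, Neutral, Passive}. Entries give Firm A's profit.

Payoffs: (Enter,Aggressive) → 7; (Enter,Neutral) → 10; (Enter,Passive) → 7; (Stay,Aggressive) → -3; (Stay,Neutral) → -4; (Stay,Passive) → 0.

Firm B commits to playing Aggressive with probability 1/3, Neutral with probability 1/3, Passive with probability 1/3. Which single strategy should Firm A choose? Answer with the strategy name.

Enter

Expected payoff of Enter: (1/3)·7 + (1/3)·10 + (1/3)·7 = 8.
Expected payoff of Stay: (1/3)·(-3) + (1/3)·(-4) + (1/3)·0 = -7/3.
The largest is 8, so Firm A's best response is Enter.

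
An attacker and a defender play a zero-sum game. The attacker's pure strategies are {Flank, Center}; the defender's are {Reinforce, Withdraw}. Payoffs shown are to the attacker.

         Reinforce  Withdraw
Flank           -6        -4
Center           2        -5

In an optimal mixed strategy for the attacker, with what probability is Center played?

Row minima: Flank → -6, Center → -5; maximin = -5.
Column maxima: Reinforce → 2, Withdraw → -4; minimax = -4.
-5 ≠ -4, so there is no saddle point; optimal play is mixed.
Let the attacker play Flank with probability p. Expected payoff against Reinforce: (-6)p + 2(1−p) = −8p + 2; against Withdraw: (-4)p + (-5)(1−p) = p − 5.
Setting these equal: −8p + 2 = p − 5 ⇒ −9p = -7 ⇒ p = 7/9, and the value is (-8)·(7/9) + 2 = -38/9.
For the defender: with q = P(Reinforce), equating Flank's and Center's payoffs gives −2q − 4 = 7q − 5 ⇒ q = 1/9.

2/9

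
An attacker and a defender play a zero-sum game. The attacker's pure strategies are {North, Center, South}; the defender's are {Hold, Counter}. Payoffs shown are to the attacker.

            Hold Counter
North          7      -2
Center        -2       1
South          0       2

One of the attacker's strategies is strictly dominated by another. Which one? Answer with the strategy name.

Center

South gives a strictly higher payoff than Center against every column: 0 > -2, 2 > 1.
So Center is strictly dominated and the attacker never plays it.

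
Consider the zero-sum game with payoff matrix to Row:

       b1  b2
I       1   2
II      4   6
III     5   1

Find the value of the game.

13/3

Row minima: I → 1, II → 4, III → 1; maximin = 4.
Column maxima: b1 → 5, b2 → 6; minimax = 5.
4 ≠ 5, so there is no saddle point; optimal play is mixed.
I is strictly dominated by II, so Row never plays it.
On the remaining 2×2 (II, III vs b1, b2):
Let Row play II with probability p. Expected payoff against b1: 4p + 5(1−p) = −p + 5; against b2: 6p + 1(1−p) = 5p + 1.
Setting these equal: −p + 5 = 5p + 1 ⇒ −6p = -4 ⇒ p = 2/3, and the value is (-1)·(2/3) + 5 = 13/3.
For Column: with q = P(b1), equating II's and III's payoffs gives −2q + 6 = 4q + 1 ⇒ q = 5/6.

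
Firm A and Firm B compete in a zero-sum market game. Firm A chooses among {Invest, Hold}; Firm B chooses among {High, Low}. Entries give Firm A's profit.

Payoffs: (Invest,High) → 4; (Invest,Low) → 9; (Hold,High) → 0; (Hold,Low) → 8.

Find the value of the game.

Row minima: Invest → 4, Hold → 0; maximin = 4.
Column maxima: High → 4, Low → 9; minimax = 4.
Since maximin = minimax = 4, there is a saddle point and the value is 4.

4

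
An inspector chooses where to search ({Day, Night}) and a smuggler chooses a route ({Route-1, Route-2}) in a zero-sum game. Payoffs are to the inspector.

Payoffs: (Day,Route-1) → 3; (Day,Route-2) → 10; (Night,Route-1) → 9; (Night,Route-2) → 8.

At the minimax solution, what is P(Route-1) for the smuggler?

Row minima: Day → 3, Night → 8; maximin = 8.
Column maxima: Route-1 → 9, Route-2 → 10; minimax = 9.
8 ≠ 9, so there is no saddle point; optimal play is mixed.
Let the inspector play Day with probability p. Expected payoff against Route-1: 3p + 9(1−p) = −6p + 9; against Route-2: 10p + 8(1−p) = 2p + 8.
Setting these equal: −6p + 9 = 2p + 8 ⇒ −8p = -1 ⇒ p = 1/8, and the value is (-6)·(1/8) + 9 = 33/4.
For the smuggler: with q = P(Route-1), equating Day's and Night's payoffs gives −7q + 10 = q + 8 ⇒ q = 1/4.

1/4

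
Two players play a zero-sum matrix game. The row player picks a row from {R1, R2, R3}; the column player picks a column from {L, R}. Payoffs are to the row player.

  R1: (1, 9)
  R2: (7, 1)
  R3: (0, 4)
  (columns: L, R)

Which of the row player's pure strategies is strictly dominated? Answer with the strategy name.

R3

R1 gives a strictly higher payoff than R3 against every column: 1 > 0, 9 > 4.
So R3 is strictly dominated and the row player never plays it.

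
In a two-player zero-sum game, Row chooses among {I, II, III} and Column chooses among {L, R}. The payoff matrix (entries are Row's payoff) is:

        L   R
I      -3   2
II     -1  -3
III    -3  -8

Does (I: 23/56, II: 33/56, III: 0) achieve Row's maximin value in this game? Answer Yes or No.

Against L this mix gives (23/56)·(-3) + (33/56)·(-1) = -51/28.
Against R this mix gives (23/56)·2 + (33/56)·(-3) = -53/56.
Column will play L, holding Row to -51/28. Shifting weight toward the row that does better against L would raise this floor (the equalizing mix achieves -11/7 against both L and R), so the proposed strategy is not optimal.

No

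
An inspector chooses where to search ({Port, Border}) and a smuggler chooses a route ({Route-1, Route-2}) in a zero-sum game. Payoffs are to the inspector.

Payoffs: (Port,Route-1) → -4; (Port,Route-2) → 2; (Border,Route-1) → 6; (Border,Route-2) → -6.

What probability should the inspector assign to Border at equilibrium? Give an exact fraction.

Row minima: Port → -4, Border → -6; maximin = -4.
Column maxima: Route-1 → 6, Route-2 → 2; minimax = 2.
-4 ≠ 2, so there is no saddle point; optimal play is mixed.
Let the inspector play Port with probability p. Expected payoff against Route-1: (-4)p + 6(1−p) = −10p + 6; against Route-2: 2p + (-6)(1−p) = 8p − 6.
Setting these equal: −10p + 6 = 8p − 6 ⇒ −18p = -12 ⇒ p = 2/3, and the value is (-10)·(2/3) + 6 = -2/3.
For the smuggler: with q = P(Route-1), equating Port's and Border's payoffs gives −6q + 2 = 12q − 6 ⇒ q = 4/9.

1/3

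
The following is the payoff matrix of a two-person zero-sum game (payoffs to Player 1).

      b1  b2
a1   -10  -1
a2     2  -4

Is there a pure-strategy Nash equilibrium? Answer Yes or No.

Row minima: a1 → -10, a2 → -4; maximin = -4.
Column maxima: b1 → 2, b2 → -1; minimax = -1.
-4 ≠ -1, so no pure-strategy equilibrium exists.

No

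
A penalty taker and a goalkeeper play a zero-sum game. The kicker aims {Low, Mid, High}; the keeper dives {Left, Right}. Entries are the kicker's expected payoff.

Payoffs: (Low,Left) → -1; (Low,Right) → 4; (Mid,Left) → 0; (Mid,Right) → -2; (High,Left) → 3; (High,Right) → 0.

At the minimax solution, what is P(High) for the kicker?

Row minima: Low → -1, Mid → -2, High → 0; maximin = 0.
Column maxima: Left → 3, Right → 4; minimax = 3.
0 ≠ 3, so there is no saddle point; optimal play is mixed.
Mid is strictly dominated by High, so the kicker never plays it.
On the remaining 2×2 (Low, High vs Left, Right):
Let the kicker play Low with probability p. Expected payoff against Left: (-1)p + 3(1−p) = −4p + 3; against Right: 4p + 0(1−p) = 4p.
Setting these equal: −4p + 3 = 4p ⇒ −8p = -3 ⇒ p = 3/8, and the value is (-4)·(3/8) + 3 = 3/2.
For the keeper: with q = P(Left), equating Low's and High's payoffs gives −5q + 4 = 3q ⇒ q = 1/2.

5/8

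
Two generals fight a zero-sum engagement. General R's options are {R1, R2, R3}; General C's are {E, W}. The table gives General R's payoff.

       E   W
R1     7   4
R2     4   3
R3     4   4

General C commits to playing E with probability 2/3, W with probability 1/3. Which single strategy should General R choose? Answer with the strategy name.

Expected payoff of R1: (2/3)·7 + (1/3)·4 = 6.
Expected payoff of R2: (2/3)·4 + (1/3)·3 = 11/3.
Expected payoff of R3: (2/3)·4 + (1/3)·4 = 4.
The largest is 6, so General R's best response is R1.

R1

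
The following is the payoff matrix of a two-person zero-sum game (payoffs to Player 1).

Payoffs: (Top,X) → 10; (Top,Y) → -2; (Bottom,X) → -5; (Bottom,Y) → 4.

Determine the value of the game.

10/7

Row minima: Top → -2, Bottom → -5; maximin = -2.
Column maxima: X → 10, Y → 4; minimax = 4.
-2 ≠ 4, so there is no saddle point; optimal play is mixed.
Let Player 1 play Top with probability p. Expected payoff against X: 10p + (-5)(1−p) = 15p − 5; against Y: (-2)p + 4(1−p) = −6p + 4.
Setting these equal: 15p − 5 = −6p + 4 ⇒ 21p = 9 ⇒ p = 3/7, and the value is (15)·(3/7) − 5 = 10/7.
For Player 2: with q = P(X), equating Top's and Bottom's payoffs gives 12q − 2 = −9q + 4 ⇒ q = 2/7.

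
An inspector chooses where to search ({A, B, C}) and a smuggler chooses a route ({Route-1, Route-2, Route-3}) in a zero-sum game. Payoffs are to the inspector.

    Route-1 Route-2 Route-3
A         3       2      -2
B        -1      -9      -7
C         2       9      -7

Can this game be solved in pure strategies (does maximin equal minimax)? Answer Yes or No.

Yes

Row minima: A → -2, B → -9, C → -7; maximin = -2.
Column maxima: Route-1 → 3, Route-2 → 9, Route-3 → -2; minimax = -2.
maximin = minimax = -2, so a saddle point exists.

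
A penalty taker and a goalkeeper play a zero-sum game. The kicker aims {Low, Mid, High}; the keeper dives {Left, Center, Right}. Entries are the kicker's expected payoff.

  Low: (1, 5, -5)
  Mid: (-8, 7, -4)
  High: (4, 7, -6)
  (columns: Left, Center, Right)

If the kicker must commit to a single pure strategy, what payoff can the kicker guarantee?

Row minima: Low → -5, Mid → -8, High → -6.
The best of these is -5.

-5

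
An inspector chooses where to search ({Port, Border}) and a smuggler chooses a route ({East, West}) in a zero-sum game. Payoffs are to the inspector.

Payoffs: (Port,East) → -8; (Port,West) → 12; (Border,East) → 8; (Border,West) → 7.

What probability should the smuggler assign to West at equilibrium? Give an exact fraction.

Row minima: Port → -8, Border → 7; maximin = 7.
Column maxima: East → 8, West → 12; minimax = 8.
7 ≠ 8, so there is no saddle point; optimal play is mixed.
Let the inspector play Port with probability p. Expected payoff against East: (-8)p + 8(1−p) = −16p + 8; against West: 12p + 7(1−p) = 5p + 7.
Setting these equal: −16p + 8 = 5p + 7 ⇒ −21p = -1 ⇒ p = 1/21, and the value is (-16)·(1/21) + 8 = 152/21.
For the smuggler: with q = P(East), equating Port's and Border's payoffs gives −20q + 12 = q + 7 ⇒ q = 5/21.

16/21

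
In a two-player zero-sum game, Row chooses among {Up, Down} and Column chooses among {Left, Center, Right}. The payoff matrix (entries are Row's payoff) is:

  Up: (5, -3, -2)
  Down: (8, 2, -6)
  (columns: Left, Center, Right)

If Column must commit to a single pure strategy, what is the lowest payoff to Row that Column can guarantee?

-2

Column maxima: Left → 8, Center → 2, Right → -2.
The smallest of these is -2.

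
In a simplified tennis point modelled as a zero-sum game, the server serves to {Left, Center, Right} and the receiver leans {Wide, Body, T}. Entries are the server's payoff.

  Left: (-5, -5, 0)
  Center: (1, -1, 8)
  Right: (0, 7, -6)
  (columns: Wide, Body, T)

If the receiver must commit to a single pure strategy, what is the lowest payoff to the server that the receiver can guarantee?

Column maxima: Wide → 1, Body → 7, T → 8.
The smallest of these is 1.

1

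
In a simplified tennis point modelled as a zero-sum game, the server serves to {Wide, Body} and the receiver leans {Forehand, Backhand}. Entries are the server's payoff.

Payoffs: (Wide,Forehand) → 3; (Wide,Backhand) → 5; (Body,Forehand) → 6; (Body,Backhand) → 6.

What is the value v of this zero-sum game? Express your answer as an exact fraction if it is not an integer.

6

Row minima: Wide → 3, Body → 6; maximin = 6.
Column maxima: Forehand → 6, Backhand → 6; minimax = 6.
Since maximin = minimax = 6, there is a saddle point and the value is 6.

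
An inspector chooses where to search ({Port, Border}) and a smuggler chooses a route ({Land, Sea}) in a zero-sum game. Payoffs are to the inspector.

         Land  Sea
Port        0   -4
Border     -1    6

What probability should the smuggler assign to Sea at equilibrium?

1/11

Row minima: Port → -4, Border → -1; maximin = -1.
Column maxima: Land → 0, Sea → 6; minimax = 0.
-1 ≠ 0, so there is no saddle point; optimal play is mixed.
Let the inspector play Port with probability p. Expected payoff against Land: 0p + (-1)(1−p) = p − 1; against Sea: (-4)p + 6(1−p) = −10p + 6.
Setting these equal: p − 1 = −10p + 6 ⇒ 11p = 7 ⇒ p = 7/11, and the value is (1)·(7/11) − 1 = -4/11.
For the smuggler: with q = P(Land), equating Port's and Border's payoffs gives 4q − 4 = −7q + 6 ⇒ q = 10/11.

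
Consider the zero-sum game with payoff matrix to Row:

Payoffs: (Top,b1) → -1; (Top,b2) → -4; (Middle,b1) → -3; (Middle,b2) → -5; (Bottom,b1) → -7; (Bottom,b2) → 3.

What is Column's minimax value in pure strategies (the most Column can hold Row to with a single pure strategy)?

Column maxima: b1 → -1, b2 → 3.
The smallest of these is -1.

-1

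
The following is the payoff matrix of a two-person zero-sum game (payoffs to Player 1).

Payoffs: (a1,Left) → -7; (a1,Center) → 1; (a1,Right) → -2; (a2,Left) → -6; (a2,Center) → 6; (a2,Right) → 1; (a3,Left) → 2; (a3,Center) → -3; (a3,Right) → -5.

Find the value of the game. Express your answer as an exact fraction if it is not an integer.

-2

Row minima: a1 → -7, a2 → -6, a3 → -5; maximin = -5.
Column maxima: Left → 2, Center → 6, Right → 1; minimax = 1.
-5 ≠ 1, so there is no saddle point; optimal play is mixed.
a1 is strictly dominated by a2, so Player 1 never plays it.
Center is strictly dominated by Right (it gives Player 1 strictly more in every row), so Player 2 never plays it.
On the remaining 2×2 (a2, a3 vs Left, Right):
Let Player 1 play a2 with probability p. Expected payoff against Left: (-6)p + 2(1−p) = −8p + 2; against Right: 1p + (-5)(1−p) = 6p − 5.
Setting these equal: −8p + 2 = 6p − 5 ⇒ −14p = -7 ⇒ p = 1/2, and the value is (-8)·(1/2) + 2 = -2.
For Player 2: with q = P(Left), equating a2's and a3's payoffs gives −7q + 1 = 7q − 5 ⇒ q = 3/7.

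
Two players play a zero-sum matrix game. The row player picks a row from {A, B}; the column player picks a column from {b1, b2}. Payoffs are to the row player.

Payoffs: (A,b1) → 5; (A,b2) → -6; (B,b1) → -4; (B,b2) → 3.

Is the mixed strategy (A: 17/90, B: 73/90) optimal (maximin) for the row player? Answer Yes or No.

No

Against b1 this mix gives (17/90)·5 + (73/90)·(-4) = -23/10.
Against b2 this mix gives (17/90)·(-6) + (73/90)·3 = 13/10.
The column player will play b1, holding the row player to -23/10. Shifting weight toward the row that does better against b1 would raise this floor (the equalizing mix achieves -1/2 against both b1 and b2), so the proposed strategy is not optimal.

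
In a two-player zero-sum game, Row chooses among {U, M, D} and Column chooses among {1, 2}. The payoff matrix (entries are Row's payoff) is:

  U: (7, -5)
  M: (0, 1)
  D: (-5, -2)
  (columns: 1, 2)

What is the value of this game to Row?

7/13

Row minima: U → -5, M → 0, D → -5; maximin = 0.
Column maxima: 1 → 7, 2 → 1; minimax = 1.
0 ≠ 1, so there is no saddle point; optimal play is mixed.
D is strictly dominated by M, so Row never plays it.
On the remaining 2×2 (U, M vs 1, 2):
Let Row play U with probability p. Expected payoff against 1: 7p + 0(1−p) = 7p; against 2: (-5)p + 1(1−p) = −6p + 1.
Setting these equal: 7p = −6p + 1 ⇒ 13p = 1 ⇒ p = 1/13, and the value is (7)·(1/13) = 7/13.
For Column: with q = P(1), equating U's and M's payoffs gives 12q − 5 = −q + 1 ⇒ q = 6/13.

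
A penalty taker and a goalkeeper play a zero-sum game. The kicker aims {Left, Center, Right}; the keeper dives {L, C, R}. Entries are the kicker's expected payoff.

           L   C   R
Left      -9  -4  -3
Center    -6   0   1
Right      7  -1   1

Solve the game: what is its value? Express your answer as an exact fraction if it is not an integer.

Row minima: Left → -9, Center → -6, Right → -1; maximin = -1.
Column maxima: L → 7, C → 0, R → 1; minimax = 0.
-1 ≠ 0, so there is no saddle point; optimal play is mixed.
Left is strictly dominated by Center, so the kicker never plays it.
R is strictly dominated by C (it gives the kicker strictly more in every row), so the keeper never plays it.
On the remaining 2×2 (Center, Right vs L, C):
Let the kicker play Center with probability p. Expected payoff against L: (-6)p + 7(1−p) = −13p + 7; against C: 0p + (-1)(1−p) = p − 1.
Setting these equal: −13p + 7 = p − 1 ⇒ −14p = -8 ⇒ p = 4/7, and the value is (-13)·(4/7) + 7 = -3/7.
For the keeper: with q = P(L), equating Center's and Right's payoffs gives −6q = 8q − 1 ⇒ q = 1/14.

-3/7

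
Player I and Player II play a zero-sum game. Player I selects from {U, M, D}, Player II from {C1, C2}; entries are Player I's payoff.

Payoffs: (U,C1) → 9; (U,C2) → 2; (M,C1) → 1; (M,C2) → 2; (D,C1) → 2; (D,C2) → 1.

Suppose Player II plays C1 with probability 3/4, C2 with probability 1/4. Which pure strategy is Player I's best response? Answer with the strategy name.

Expected payoff of U: (3/4)·9 + (1/4)·2 = 29/4.
Expected payoff of M: (3/4)·1 + (1/4)·2 = 5/4.
Expected payoff of D: (3/4)·2 + (1/4)·1 = 7/4.
The largest is 29/4, so Player I's best response is U.

U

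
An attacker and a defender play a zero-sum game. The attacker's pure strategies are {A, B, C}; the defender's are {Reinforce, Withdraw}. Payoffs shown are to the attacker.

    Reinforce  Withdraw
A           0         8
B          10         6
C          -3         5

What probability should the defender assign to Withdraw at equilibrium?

5/6

Row minima: A → 0, B → 6, C → -3; maximin = 6.
Column maxima: Reinforce → 10, Withdraw → 8; minimax = 8.
6 ≠ 8, so there is no saddle point; optimal play is mixed.
C is strictly dominated by A, so the attacker never plays it.
On the remaining 2×2 (A, B vs Reinforce, Withdraw):
Let the attacker play A with probability p. Expected payoff against Reinforce: 0p + 10(1−p) = −10p + 10; against Withdraw: 8p + 6(1−p) = 2p + 6.
Setting these equal: −10p + 10 = 2p + 6 ⇒ −12p = -4 ⇒ p = 1/3, and the value is (-10)·(1/3) + 10 = 20/3.
For the defender: with q = P(Reinforce), equating A's and B's payoffs gives −8q + 8 = 4q + 6 ⇒ q = 1/6.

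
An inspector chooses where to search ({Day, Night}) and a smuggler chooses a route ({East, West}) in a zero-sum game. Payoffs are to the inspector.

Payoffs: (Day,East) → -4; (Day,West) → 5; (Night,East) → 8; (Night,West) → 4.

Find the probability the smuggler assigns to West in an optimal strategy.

12/13

Row minima: Day → -4, Night → 4; maximin = 4.
Column maxima: East → 8, West → 5; minimax = 5.
4 ≠ 5, so there is no saddle point; optimal play is mixed.
Let the inspector play Day with probability p. Expected payoff against East: (-4)p + 8(1−p) = −12p + 8; against West: 5p + 4(1−p) = p + 4.
Setting these equal: −12p + 8 = p + 4 ⇒ −13p = -4 ⇒ p = 4/13, and the value is (-12)·(4/13) + 8 = 56/13.
For the smuggler: with q = P(East), equating Day's and Night's payoffs gives −9q + 5 = 4q + 4 ⇒ q = 1/13.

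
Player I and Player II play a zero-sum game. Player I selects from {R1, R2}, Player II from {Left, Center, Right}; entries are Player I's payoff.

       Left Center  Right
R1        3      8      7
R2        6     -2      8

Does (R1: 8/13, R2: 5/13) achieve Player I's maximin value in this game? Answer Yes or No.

Yes

Against Left this mix gives (8/13)·3 + (5/13)·6 = 54/13.
Against Center this mix gives (8/13)·8 + (5/13)·(-2) = 54/13.
Against Right this mix gives (8/13)·7 + (5/13)·8 = 96/13.
All of Player II's active replies (Left, Center) yield 54/13, and no column does worse for Player I. The mix makes Player II indifferent and guarantees 54/13, so it is optimal.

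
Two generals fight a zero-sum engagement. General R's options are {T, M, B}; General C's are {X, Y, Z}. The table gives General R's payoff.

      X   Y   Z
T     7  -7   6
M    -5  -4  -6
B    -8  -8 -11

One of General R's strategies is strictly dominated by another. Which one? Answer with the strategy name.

T gives a strictly higher payoff than B against every column: 7 > -8, -7 > -8, 6 > -11.
So B is strictly dominated and General R never plays it.

B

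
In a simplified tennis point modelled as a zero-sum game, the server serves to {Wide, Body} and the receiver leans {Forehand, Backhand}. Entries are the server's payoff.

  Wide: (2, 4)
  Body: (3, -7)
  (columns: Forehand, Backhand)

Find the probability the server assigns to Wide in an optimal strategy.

5/6

Row minima: Wide → 2, Body → -7; maximin = 2.
Column maxima: Forehand → 3, Backhand → 4; minimax = 3.
2 ≠ 3, so there is no saddle point; optimal play is mixed.
Let the server play Wide with probability p. Expected payoff against Forehand: 2p + 3(1−p) = −p + 3; against Backhand: 4p + (-7)(1−p) = 11p − 7.
Setting these equal: −p + 3 = 11p − 7 ⇒ −12p = -10 ⇒ p = 5/6, and the value is (-1)·(5/6) + 3 = 13/6.
For the receiver: with q = P(Forehand), equating Wide's and Body's payoffs gives −2q + 4 = 10q − 7 ⇒ q = 11/12.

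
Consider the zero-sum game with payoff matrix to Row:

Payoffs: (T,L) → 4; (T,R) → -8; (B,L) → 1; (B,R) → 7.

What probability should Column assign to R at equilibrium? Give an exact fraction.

1/6

Row minima: T → -8, B → 1; maximin = 1.
Column maxima: L → 4, R → 7; minimax = 4.
1 ≠ 4, so there is no saddle point; optimal play is mixed.
Let Row play T with probability p. Expected payoff against L: 4p + 1(1−p) = 3p + 1; against R: (-8)p + 7(1−p) = −15p + 7.
Setting these equal: 3p + 1 = −15p + 7 ⇒ 18p = 6 ⇒ p = 1/3, and the value is (3)·(1/3) + 1 = 2.
For Column: with q = P(L), equating T's and B's payoffs gives 12q − 8 = −6q + 7 ⇒ q = 5/6.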